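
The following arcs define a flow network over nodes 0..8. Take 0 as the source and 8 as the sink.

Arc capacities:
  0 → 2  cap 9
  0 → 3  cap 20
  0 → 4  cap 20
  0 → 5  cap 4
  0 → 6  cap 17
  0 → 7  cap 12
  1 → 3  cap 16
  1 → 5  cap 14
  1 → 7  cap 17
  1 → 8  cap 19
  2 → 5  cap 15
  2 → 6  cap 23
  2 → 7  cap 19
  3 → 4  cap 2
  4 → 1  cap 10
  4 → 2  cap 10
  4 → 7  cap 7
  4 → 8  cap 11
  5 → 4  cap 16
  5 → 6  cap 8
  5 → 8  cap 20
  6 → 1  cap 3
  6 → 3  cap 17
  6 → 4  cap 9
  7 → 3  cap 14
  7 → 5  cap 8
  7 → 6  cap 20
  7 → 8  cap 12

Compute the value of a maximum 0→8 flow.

Maximum flow value: 56

augment #1: 0→4→8 bottleneck 11, total now 11
augment #2: 0→5→8 bottleneck 4, total now 15
augment #3: 0→7→8 bottleneck 12, total now 27
augment #4: 0→2→5→8 bottleneck 9, total now 36
augment #5: 0→4→1→8 bottleneck 9, total now 45
augment #6: 0→6→1→8 bottleneck 3, total now 48
augment #7: 0→3→4→1→8 bottleneck 1, total now 49
augment #8: 0→3→4→2→5→8 bottleneck 1, total now 50
augment #9: 0→6→4→2→5→8 bottleneck 5, total now 55
augment #10: 0→6→4→7→5→8 bottleneck 1, total now 56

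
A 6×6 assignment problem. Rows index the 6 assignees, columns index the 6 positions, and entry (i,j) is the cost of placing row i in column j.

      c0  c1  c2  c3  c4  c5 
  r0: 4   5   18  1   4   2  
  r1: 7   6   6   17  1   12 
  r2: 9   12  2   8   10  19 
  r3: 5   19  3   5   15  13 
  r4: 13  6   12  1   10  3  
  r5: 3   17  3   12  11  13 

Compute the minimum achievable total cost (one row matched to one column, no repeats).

Minimum assignment cost: 19

one of 2 optimal assignments: row0→col1 (cost 5), row1→col4 (cost 1), row2→col2 (cost 2), row3→col3 (cost 5), row4→col5 (cost 3), row5→col0 (cost 3)
total = 5 + 1 + 2 + 5 + 3 + 3 = 19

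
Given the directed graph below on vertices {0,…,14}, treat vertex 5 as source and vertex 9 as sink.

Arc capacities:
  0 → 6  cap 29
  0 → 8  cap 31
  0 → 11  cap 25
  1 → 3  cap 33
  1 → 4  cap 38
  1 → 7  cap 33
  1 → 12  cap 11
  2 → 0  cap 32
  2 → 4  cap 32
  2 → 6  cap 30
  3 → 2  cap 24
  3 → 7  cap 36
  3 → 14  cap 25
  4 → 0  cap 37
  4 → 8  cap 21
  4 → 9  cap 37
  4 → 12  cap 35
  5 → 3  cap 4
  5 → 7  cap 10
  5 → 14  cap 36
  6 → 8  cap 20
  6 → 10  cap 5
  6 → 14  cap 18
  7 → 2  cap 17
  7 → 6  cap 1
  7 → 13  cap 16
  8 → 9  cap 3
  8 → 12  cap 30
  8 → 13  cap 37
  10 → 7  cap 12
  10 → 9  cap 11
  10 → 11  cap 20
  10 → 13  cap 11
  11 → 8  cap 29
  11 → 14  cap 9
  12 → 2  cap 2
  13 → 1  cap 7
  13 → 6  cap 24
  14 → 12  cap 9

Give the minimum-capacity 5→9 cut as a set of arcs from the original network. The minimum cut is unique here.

augment #1: 5→3→2→4→9 push 4
augment #2: 5→7→2→4→9 push 10
augment #3: 5→14→12→2→4→9 push 2
max flow = 16; residual-reachable set from 5 gives S-side
cut edges (S→T): {(5,3), (5,7), (12,2)} total cap 16

Min-cut arcs: {(5,3), (5,7), (12,2)} (total capacity 16)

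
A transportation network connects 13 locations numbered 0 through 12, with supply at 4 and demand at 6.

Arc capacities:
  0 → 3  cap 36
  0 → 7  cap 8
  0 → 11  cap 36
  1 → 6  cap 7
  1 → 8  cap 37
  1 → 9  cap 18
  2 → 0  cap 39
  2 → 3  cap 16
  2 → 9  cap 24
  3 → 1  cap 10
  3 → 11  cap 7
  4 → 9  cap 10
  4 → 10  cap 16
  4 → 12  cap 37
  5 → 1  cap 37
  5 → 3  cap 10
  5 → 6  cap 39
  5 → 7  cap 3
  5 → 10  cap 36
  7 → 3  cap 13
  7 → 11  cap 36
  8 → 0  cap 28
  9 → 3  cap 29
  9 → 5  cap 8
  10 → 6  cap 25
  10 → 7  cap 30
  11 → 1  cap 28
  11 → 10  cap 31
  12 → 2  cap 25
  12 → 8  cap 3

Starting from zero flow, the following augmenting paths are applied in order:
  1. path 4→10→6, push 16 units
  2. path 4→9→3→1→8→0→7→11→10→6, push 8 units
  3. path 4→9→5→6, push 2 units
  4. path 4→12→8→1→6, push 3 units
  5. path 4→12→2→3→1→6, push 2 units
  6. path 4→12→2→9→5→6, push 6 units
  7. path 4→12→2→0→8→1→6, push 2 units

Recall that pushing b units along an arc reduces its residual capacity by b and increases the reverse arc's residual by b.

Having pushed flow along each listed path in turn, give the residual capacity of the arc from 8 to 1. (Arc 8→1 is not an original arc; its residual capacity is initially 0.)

after path 1 (4→10→6, push 16): res(8,1)=0
after path 2 (4→9→3→1→8→0→7→11→10→6, push 8): res(8,1)=8
after path 3 (4→9→5→6, push 2): res(8,1)=8
after path 4 (4→12→8→1→6, push 3): res(8,1)=5
after path 5 (4→12→2→3→1→6, push 2): res(8,1)=5
after path 6 (4→12→2→9→5→6, push 6): res(8,1)=5
after path 7 (4→12→2→0→8→1→6, push 2): res(8,1)=3

Residual capacity of (8,1): 3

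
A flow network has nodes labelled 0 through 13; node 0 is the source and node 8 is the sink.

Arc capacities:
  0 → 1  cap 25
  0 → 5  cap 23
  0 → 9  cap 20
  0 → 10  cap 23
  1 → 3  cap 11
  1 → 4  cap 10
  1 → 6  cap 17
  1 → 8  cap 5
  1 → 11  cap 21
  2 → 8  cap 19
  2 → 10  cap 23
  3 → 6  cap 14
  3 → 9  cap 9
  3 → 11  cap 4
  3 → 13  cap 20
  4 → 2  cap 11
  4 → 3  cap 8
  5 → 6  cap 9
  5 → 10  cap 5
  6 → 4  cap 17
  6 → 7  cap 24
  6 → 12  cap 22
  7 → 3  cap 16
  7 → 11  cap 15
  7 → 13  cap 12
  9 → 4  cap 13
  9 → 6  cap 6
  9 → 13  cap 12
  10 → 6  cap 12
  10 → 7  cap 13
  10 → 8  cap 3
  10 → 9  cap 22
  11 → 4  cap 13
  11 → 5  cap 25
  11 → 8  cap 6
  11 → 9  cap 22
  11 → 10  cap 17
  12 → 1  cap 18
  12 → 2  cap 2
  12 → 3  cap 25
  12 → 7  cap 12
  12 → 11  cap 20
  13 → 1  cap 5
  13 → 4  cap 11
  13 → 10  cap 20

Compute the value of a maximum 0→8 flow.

Maximum flow value: 27

augment #1: 0→1→8 bottleneck 5, total now 5
augment #2: 0→10→8 bottleneck 3, total now 8
augment #3: 0→1→11→8 bottleneck 6, total now 14
augment #4: 0→1→4→2→8 bottleneck 10, total now 24
augment #5: 0→9→4→2→8 bottleneck 1, total now 25
augment #6: 0→1→6→12→2→8 bottleneck 2, total now 27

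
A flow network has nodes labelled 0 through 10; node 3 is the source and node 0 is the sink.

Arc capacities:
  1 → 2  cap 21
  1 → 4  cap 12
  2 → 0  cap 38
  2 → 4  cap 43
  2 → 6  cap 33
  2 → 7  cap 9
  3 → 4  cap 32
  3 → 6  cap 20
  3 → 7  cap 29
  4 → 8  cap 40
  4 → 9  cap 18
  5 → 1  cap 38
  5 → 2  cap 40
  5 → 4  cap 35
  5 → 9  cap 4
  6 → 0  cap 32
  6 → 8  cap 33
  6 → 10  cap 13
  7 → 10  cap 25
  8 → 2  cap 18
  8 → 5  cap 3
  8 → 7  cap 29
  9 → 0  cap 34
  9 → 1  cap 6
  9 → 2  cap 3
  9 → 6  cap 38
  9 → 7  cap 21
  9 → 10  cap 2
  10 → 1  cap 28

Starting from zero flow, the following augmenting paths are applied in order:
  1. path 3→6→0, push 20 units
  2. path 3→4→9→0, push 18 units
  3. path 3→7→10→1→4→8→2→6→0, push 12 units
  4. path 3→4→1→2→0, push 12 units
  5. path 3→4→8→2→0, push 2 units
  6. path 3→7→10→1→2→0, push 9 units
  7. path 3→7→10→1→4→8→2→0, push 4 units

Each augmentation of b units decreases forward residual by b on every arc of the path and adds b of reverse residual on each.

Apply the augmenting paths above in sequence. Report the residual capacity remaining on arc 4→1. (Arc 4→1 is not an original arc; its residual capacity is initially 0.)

Residual capacity of (4,1): 4

after path 1 (3→6→0, push 20): res(4,1)=0
after path 2 (3→4→9→0, push 18): res(4,1)=0
after path 3 (3→7→10→1→4→8→2→6→0, push 12): res(4,1)=12
after path 4 (3→4→1→2→0, push 12): res(4,1)=0
after path 5 (3→4→8→2→0, push 2): res(4,1)=0
after path 6 (3→7→10→1→2→0, push 9): res(4,1)=0
after path 7 (3→7→10→1→4→8→2→0, push 4): res(4,1)=4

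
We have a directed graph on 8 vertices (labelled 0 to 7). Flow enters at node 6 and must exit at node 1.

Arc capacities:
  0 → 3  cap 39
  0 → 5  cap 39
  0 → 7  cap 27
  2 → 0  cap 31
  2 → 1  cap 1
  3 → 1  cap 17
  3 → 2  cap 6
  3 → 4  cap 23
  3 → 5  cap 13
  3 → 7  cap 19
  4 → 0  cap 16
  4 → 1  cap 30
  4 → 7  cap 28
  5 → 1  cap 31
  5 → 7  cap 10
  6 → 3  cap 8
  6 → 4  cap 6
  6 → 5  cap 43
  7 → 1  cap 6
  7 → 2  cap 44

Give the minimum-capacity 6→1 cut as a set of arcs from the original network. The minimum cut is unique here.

Min-cut arcs: {(5,1), (5,7), (6,3), (6,4)} (total capacity 55)

augment #1: 6→3→1 push 8
augment #2: 6→4→1 push 6
augment #3: 6→5→1 push 31
augment #4: 6→5→7→1 push 6
augment #5: 6→5→7→2→1 push 1
augment #6: 6→5→7→2→0→3→1 push 3
max flow = 55; residual-reachable set from 6 gives S-side
cut edges (S→T): {(5,1), (5,7), (6,3), (6,4)} total cap 55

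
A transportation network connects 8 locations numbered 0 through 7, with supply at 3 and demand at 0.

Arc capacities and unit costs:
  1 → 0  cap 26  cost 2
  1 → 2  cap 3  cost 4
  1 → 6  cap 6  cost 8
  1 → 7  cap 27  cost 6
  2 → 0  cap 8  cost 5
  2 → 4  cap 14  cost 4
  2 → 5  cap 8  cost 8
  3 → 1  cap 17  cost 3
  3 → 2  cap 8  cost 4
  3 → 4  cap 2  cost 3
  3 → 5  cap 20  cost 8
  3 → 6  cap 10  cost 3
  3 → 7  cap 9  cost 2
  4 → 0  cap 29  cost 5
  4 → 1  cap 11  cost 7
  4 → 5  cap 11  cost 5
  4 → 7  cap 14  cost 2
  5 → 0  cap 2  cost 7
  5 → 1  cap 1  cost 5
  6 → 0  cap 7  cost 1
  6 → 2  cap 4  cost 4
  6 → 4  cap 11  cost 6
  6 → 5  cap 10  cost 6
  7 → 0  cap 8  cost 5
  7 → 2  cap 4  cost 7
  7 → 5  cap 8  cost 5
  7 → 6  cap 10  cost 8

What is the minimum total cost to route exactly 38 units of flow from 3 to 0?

shortest-cost path #1: 3→6→0 push 7 @ unit cost 4 (adds 28)
shortest-cost path #2: 3→1→0 push 17 @ unit cost 5 (adds 85)
shortest-cost path #3: 3→7→0 push 8 @ unit cost 7 (adds 56)
shortest-cost path #4: 3→4→0 push 2 @ unit cost 8 (adds 16)
shortest-cost path #5: 3→2→0 push 4 @ unit cost 9 (adds 36)
total cost = 221

Minimum cost for 38 units: 221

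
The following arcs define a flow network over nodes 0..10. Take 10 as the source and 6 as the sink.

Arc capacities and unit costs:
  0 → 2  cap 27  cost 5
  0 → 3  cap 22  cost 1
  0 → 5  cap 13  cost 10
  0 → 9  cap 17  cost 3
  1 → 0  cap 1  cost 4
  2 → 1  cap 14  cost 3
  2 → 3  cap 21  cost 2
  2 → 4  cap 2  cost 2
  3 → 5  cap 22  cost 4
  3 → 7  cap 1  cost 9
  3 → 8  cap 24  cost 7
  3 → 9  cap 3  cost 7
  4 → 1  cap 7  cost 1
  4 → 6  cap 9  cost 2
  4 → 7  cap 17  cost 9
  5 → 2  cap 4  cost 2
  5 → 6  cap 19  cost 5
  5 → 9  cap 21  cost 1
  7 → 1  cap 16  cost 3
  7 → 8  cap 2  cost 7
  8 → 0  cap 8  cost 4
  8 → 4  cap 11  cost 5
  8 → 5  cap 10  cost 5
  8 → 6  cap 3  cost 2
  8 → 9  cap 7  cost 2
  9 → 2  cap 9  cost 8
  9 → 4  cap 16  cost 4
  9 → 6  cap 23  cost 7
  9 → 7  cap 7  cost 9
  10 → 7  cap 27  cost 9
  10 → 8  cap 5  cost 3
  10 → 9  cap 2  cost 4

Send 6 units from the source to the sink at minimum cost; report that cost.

shortest-cost path #1: 10→8→6 push 3 @ unit cost 5 (adds 15)
shortest-cost path #2: 10→8→4→6 push 2 @ unit cost 10 (adds 20)
shortest-cost path #3: 10→9→4→6 push 1 @ unit cost 10 (adds 10)
total cost = 45

Minimum cost for 6 units: 45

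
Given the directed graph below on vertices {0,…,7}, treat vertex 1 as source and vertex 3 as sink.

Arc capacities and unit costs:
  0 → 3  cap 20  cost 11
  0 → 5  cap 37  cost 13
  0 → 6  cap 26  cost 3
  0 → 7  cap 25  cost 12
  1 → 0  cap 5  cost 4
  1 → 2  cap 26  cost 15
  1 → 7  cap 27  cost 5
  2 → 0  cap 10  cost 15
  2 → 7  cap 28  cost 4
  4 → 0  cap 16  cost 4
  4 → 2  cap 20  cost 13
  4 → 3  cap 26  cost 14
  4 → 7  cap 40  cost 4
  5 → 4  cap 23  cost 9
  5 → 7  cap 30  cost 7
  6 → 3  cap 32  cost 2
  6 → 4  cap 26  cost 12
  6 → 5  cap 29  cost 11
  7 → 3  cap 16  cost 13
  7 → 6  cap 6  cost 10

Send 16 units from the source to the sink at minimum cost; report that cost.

shortest-cost path #1: 1→0→6→3 push 5 @ unit cost 9 (adds 45)
shortest-cost path #2: 1→7→6→3 push 6 @ unit cost 17 (adds 102)
shortest-cost path #3: 1→7→3 push 5 @ unit cost 18 (adds 90)
total cost = 237

Minimum cost for 16 units: 237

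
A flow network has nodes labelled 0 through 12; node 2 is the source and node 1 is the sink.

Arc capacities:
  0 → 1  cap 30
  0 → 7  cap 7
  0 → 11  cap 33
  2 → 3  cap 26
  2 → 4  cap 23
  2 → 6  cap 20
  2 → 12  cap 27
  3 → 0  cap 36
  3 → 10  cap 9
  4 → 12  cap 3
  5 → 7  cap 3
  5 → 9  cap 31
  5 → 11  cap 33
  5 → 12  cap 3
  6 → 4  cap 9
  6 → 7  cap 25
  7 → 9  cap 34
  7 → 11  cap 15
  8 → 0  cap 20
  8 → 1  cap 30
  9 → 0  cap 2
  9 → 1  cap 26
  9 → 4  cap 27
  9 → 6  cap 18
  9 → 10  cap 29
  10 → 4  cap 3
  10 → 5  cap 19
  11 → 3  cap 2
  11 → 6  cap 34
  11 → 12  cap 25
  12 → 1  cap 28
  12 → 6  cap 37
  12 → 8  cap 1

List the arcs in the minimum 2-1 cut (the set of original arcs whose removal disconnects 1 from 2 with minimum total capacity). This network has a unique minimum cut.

Min-cut arcs: {(2,3), (2,6), (2,12), (4,12)} (total capacity 76)

augment #1: 2→12→1 push 27
augment #2: 2→3→0→1 push 26
augment #3: 2→4→12→1 push 1
augment #4: 2→4→12→8→1 push 1
augment #5: 2→6→7→9→1 push 20
augment #6: 2→4→12→6→7→9→1 push 1
max flow = 76; residual-reachable set from 2 gives S-side
cut edges (S→T): {(2,3), (2,6), (2,12), (4,12)} total cap 76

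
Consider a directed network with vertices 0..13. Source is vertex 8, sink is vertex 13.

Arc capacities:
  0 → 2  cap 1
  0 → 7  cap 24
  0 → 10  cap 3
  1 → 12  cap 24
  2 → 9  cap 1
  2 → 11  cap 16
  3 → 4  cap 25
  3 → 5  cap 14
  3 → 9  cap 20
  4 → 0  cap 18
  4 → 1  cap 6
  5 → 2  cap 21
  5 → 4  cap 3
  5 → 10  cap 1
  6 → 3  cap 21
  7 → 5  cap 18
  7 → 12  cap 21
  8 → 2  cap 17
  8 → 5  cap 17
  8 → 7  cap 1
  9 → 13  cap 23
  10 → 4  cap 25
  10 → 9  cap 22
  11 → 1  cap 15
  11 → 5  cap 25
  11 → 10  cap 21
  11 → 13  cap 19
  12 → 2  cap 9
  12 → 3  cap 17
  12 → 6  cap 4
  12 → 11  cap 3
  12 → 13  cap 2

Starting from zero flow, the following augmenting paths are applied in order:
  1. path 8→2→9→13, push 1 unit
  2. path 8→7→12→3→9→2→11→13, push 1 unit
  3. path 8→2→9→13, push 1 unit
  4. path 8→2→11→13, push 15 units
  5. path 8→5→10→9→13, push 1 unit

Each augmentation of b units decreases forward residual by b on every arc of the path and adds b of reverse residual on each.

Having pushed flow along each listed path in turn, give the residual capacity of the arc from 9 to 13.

after path 1 (8→2→9→13, push 1): res(9,13)=22
after path 2 (8→7→12→3→9→2→11→13, push 1): res(9,13)=22
after path 3 (8→2→9→13, push 1): res(9,13)=21
after path 4 (8→2→11→13, push 15): res(9,13)=21
after path 5 (8→5→10→9→13, push 1): res(9,13)=20

Residual capacity of (9,13): 20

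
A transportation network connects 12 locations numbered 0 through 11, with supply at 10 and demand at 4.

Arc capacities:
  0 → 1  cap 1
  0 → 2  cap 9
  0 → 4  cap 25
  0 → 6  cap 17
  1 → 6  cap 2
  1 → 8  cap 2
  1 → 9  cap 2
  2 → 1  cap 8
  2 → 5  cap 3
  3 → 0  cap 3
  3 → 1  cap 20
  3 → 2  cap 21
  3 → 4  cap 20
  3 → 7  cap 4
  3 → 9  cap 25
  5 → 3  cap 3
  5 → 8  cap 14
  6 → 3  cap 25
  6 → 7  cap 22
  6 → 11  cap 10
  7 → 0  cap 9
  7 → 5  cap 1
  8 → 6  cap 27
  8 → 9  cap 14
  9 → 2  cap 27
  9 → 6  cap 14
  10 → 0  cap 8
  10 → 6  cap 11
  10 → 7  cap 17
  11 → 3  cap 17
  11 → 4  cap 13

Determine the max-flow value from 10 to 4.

Maximum flow value: 29

augment #1: 10→0→4 bottleneck 8, total now 8
augment #2: 10→6→3→4 bottleneck 11, total now 19
augment #3: 10→7→0→4 bottleneck 9, total now 28
augment #4: 10→7→5→3→4 bottleneck 1, total now 29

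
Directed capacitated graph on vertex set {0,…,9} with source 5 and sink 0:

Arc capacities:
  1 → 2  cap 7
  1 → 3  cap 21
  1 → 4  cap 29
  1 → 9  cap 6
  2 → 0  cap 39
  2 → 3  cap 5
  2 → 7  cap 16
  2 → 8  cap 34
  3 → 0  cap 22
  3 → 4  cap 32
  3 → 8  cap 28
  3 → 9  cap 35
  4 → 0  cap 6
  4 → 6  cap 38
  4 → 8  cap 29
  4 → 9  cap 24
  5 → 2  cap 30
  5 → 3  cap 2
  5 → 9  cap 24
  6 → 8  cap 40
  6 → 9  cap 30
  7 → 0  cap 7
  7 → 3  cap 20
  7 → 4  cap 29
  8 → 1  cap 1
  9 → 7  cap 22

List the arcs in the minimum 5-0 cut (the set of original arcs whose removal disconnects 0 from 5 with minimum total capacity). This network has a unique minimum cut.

Min-cut arcs: {(5,2), (5,3), (9,7)} (total capacity 54)

augment #1: 5→2→0 push 30
augment #2: 5→3→0 push 2
augment #3: 5→9→7→0 push 7
augment #4: 5→9→7→3→0 push 15
max flow = 54; residual-reachable set from 5 gives S-side
cut edges (S→T): {(5,2), (5,3), (9,7)} total cap 54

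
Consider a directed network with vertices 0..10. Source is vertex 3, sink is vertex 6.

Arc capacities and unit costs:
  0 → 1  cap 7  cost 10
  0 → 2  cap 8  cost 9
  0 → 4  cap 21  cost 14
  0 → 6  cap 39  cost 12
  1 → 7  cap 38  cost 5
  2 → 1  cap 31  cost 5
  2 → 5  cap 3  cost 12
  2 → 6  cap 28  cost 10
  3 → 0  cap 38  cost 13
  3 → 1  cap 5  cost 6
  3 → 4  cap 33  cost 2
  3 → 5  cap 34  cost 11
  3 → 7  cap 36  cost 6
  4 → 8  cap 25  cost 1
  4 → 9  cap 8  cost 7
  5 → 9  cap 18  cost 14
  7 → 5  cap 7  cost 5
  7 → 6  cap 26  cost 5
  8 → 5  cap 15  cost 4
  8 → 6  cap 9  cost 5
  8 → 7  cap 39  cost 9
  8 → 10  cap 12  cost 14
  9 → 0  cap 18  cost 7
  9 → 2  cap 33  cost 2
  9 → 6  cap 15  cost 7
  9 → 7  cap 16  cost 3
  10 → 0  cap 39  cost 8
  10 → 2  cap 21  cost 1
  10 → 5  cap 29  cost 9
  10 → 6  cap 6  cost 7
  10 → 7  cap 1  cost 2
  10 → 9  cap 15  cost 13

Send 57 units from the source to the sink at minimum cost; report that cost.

shortest-cost path #1: 3→4→8→6 push 9 @ unit cost 8 (adds 72)
shortest-cost path #2: 3→7→6 push 26 @ unit cost 11 (adds 286)
shortest-cost path #3: 3→4→9→6 push 8 @ unit cost 16 (adds 128)
shortest-cost path #4: 3→4→8→10→6 push 6 @ unit cost 24 (adds 144)
shortest-cost path #5: 3→0→6 push 8 @ unit cost 25 (adds 200)
total cost = 830

Minimum cost for 57 units: 830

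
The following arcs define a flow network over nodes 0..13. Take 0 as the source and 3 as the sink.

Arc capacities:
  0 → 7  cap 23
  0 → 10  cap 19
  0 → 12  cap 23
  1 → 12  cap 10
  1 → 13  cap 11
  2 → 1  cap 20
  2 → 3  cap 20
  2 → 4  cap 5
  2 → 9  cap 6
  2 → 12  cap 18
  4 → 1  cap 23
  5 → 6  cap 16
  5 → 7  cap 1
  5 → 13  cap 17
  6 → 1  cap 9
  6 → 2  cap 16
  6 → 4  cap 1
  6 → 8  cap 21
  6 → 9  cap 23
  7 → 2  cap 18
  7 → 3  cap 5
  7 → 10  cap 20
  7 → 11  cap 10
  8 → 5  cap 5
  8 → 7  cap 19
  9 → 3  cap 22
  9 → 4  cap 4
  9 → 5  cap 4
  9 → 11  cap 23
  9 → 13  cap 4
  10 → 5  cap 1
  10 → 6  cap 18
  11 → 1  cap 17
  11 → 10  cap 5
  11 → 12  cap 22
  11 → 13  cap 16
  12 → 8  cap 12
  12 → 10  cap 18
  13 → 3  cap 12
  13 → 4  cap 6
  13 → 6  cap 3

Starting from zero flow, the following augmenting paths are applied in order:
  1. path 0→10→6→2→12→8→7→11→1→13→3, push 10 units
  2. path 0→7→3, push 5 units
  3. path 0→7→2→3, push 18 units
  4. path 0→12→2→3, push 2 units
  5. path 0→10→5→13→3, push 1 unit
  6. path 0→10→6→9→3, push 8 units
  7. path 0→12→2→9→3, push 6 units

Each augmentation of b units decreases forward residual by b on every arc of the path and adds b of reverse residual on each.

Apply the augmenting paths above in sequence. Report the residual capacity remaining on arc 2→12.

after path 1 (0→10→6→2→12→8→7→11→1→13→3, push 10): res(2,12)=8
after path 2 (0→7→3, push 5): res(2,12)=8
after path 3 (0→7→2→3, push 18): res(2,12)=8
after path 4 (0→12→2→3, push 2): res(2,12)=10
after path 5 (0→10→5→13→3, push 1): res(2,12)=10
after path 6 (0→10→6→9→3, push 8): res(2,12)=10
after path 7 (0→12→2→9→3, push 6): res(2,12)=16

Residual capacity of (2,12): 16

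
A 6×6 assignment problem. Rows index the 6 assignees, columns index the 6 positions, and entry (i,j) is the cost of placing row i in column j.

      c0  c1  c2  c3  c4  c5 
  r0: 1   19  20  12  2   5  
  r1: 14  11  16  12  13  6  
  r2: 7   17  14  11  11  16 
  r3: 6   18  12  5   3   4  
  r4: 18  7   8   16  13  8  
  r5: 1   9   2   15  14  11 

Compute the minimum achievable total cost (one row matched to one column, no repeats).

optimal assignment: row0→col4 (cost 2), row1→col5 (cost 6), row2→col0 (cost 7), row3→col3 (cost 5), row4→col1 (cost 7), row5→col2 (cost 2)
total = 2 + 6 + 7 + 5 + 7 + 2 = 29

Minimum assignment cost: 29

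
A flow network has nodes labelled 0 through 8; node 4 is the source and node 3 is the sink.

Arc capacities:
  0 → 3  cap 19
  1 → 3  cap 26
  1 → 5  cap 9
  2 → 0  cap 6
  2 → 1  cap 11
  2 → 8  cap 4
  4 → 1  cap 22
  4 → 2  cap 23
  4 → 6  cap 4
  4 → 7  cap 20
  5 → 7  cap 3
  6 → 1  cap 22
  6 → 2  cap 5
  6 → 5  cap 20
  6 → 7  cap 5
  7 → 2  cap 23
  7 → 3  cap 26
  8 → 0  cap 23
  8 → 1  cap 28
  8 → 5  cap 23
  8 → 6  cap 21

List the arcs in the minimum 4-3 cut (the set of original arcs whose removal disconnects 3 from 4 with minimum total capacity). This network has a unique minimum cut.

Min-cut arcs: {(1,3), (2,0), (2,8), (7,3)} (total capacity 62)

augment #1: 4→1→3 push 22
augment #2: 4→7→3 push 20
augment #3: 4→2→0→3 push 6
augment #4: 4→2→1→3 push 4
augment #5: 4→6→7→3 push 4
augment #6: 4→2→8→0→3 push 4
augment #7: 4→2→1→5→7→3 push 2
max flow = 62; residual-reachable set from 4 gives S-side
cut edges (S→T): {(1,3), (2,0), (2,8), (7,3)} total cap 62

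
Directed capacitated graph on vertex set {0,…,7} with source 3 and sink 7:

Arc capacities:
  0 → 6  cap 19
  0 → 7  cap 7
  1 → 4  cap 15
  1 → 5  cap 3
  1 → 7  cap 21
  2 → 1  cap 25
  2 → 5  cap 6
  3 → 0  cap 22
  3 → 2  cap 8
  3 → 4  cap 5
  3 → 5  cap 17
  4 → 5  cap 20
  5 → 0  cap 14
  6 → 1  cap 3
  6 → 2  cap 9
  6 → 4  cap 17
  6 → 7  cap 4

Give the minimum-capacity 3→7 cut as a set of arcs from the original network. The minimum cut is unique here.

augment #1: 3→0→7 push 7
augment #2: 3→0→6→7 push 4
augment #3: 3→2→1→7 push 8
augment #4: 3→0→6→1→7 push 3
augment #5: 3→0→6→2→1→7 push 8
augment #6: 3→5→0→6→2→1→7 push 1
max flow = 31; residual-reachable set from 3 gives S-side
cut edges (S→T): {(0,7), (3,2), (6,1), (6,2), (6,7)} total cap 31

Min-cut arcs: {(0,7), (3,2), (6,1), (6,2), (6,7)} (total capacity 31)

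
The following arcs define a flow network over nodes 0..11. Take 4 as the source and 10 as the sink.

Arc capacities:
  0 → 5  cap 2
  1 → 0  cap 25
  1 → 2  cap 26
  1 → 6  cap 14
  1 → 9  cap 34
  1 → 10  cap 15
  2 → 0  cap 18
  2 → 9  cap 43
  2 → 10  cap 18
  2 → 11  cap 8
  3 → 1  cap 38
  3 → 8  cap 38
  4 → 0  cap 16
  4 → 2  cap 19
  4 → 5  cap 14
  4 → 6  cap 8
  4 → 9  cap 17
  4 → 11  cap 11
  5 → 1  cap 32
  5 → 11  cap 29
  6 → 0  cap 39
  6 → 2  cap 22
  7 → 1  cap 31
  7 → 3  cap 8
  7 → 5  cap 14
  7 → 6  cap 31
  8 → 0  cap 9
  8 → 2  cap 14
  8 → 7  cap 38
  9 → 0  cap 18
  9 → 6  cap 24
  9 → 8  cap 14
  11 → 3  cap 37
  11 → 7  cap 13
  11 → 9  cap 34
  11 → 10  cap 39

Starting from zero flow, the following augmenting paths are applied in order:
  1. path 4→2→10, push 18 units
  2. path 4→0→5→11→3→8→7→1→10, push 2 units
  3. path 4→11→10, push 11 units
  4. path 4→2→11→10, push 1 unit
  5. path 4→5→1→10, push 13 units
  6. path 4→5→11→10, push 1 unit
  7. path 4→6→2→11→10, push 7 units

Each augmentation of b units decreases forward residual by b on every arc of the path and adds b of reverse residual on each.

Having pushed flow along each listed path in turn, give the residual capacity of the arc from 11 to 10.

Residual capacity of (11,10): 19

after path 1 (4→2→10, push 18): res(11,10)=39
after path 2 (4→0→5→11→3→8→7→1→10, push 2): res(11,10)=39
after path 3 (4→11→10, push 11): res(11,10)=28
after path 4 (4→2→11→10, push 1): res(11,10)=27
after path 5 (4→5→1→10, push 13): res(11,10)=27
after path 6 (4→5→11→10, push 1): res(11,10)=26
after path 7 (4→6→2→11→10, push 7): res(11,10)=19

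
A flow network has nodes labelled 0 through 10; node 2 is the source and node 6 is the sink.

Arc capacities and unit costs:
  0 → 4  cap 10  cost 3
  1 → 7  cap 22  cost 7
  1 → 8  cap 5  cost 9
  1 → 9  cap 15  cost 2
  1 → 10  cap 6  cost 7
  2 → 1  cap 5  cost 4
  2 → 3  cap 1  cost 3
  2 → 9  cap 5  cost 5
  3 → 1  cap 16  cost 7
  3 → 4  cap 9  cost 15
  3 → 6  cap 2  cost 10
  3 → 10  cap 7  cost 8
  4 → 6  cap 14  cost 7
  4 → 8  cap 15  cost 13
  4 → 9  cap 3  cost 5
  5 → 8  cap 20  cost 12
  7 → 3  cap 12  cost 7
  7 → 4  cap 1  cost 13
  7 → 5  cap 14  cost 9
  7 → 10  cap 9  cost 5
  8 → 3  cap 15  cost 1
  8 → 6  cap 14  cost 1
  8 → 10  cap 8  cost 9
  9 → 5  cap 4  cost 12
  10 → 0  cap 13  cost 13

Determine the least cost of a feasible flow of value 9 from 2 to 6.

Minimum cost for 9 units: 173

shortest-cost path #1: 2→3→6 push 1 @ unit cost 13 (adds 13)
shortest-cost path #2: 2→1→8→6 push 5 @ unit cost 14 (adds 70)
shortest-cost path #3: 2→9→5→8→6 push 3 @ unit cost 30 (adds 90)
total cost = 173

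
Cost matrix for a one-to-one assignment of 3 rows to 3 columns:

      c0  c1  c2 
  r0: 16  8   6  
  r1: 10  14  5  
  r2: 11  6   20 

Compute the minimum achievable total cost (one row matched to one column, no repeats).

optimal assignment: row0→col2 (cost 6), row1→col0 (cost 10), row2→col1 (cost 6)
total = 6 + 10 + 6 = 22

Minimum assignment cost: 22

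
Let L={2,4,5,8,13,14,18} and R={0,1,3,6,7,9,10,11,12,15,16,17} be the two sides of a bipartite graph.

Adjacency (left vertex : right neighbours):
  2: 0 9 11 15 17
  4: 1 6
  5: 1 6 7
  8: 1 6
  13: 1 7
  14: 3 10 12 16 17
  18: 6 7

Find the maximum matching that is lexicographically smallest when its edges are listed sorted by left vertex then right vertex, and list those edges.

Lex-smallest maximum matching: {(2,0), (4,1), (5,6), (13,7), (14,3)}

|M| = 5 (so the lex-smallest maximum matching has 5 edges)
process left vertices in ascending order; for each, take the smallest-labelled available neighbour that still permits 5 edges overall, or leave it unmatched if none does
lex-smallest matching: {2-0, 4-1, 5-6, 13-7, 14-3}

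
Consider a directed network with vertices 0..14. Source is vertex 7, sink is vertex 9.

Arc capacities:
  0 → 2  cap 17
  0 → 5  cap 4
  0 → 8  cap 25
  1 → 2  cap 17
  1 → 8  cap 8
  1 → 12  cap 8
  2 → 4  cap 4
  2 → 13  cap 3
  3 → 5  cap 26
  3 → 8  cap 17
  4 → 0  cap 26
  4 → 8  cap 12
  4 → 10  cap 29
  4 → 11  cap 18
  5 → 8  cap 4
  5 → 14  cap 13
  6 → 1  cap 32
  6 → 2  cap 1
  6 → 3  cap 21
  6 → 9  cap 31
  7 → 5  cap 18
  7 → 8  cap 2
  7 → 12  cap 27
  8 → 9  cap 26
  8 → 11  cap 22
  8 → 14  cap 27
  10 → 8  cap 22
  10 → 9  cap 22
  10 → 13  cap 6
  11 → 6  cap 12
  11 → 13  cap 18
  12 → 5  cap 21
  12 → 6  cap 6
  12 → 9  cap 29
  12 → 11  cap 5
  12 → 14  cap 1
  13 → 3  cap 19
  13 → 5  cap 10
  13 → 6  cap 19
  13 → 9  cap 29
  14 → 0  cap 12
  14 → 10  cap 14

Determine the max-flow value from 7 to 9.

Maximum flow value: 46

augment #1: 7→8→9 bottleneck 2, total now 2
augment #2: 7→12→9 bottleneck 27, total now 29
augment #3: 7→5→8→9 bottleneck 4, total now 33
augment #4: 7→5→14→10→9 bottleneck 13, total now 46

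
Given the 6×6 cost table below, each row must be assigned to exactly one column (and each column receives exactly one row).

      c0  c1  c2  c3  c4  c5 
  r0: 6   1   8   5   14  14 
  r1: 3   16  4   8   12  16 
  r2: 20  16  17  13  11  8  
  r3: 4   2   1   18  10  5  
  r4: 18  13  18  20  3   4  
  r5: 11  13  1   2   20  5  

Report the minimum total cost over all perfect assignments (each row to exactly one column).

optimal assignment: row0→col1 (cost 1), row1→col0 (cost 3), row2→col5 (cost 8), row3→col2 (cost 1), row4→col4 (cost 3), row5→col3 (cost 2)
total = 1 + 3 + 8 + 1 + 3 + 2 = 18

Minimum assignment cost: 18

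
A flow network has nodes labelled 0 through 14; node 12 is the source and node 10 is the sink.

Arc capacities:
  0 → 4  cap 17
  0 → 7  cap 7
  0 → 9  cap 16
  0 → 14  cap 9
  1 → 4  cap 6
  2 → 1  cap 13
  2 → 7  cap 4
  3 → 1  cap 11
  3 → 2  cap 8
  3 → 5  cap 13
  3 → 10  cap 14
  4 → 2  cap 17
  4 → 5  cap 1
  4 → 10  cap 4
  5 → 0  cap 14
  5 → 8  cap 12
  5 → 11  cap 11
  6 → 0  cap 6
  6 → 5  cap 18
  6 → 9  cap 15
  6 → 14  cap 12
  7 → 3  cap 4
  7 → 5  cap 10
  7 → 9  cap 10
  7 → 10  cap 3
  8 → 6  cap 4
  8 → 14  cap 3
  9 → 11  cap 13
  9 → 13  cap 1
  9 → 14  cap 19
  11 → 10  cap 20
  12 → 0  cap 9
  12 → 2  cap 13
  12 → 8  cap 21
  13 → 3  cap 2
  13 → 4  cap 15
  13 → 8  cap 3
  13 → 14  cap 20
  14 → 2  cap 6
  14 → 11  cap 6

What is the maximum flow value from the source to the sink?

augment #1: 12→0→4→10 bottleneck 4, total now 4
augment #2: 12→0→7→10 bottleneck 3, total now 7
augment #3: 12→0→7→3→10 bottleneck 2, total now 9
augment #4: 12→2→7→3→10 bottleneck 2, total now 11
augment #5: 12→8→14→11→10 bottleneck 3, total now 14
augment #6: 12→2→7→5→11→10 bottleneck 2, total now 16
augment #7: 12→8→6→5→11→10 bottleneck 4, total now 20
augment #8: 12→2→1→4→5→11→10 bottleneck 1, total now 21
augment #9: 12→2→1→4→0→9→11→10 bottleneck 4, total now 25

Maximum flow value: 25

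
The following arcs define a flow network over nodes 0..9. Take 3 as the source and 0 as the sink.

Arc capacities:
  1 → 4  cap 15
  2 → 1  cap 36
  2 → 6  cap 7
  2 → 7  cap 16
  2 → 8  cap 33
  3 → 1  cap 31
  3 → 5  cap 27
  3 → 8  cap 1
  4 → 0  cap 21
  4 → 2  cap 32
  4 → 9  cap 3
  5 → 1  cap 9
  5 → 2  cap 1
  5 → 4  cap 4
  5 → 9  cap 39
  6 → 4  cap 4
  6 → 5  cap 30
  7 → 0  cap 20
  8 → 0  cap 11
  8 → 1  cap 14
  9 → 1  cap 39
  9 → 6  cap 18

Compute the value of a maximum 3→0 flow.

Maximum flow value: 25

augment #1: 3→8→0 bottleneck 1, total now 1
augment #2: 3→1→4→0 bottleneck 15, total now 16
augment #3: 3→5→4→0 bottleneck 4, total now 20
augment #4: 3→5→2→7→0 bottleneck 1, total now 21
augment #5: 3→5→9→6→4→0 bottleneck 2, total now 23
augment #6: 3→5→9→6→4→2→7→0 bottleneck 2, total now 25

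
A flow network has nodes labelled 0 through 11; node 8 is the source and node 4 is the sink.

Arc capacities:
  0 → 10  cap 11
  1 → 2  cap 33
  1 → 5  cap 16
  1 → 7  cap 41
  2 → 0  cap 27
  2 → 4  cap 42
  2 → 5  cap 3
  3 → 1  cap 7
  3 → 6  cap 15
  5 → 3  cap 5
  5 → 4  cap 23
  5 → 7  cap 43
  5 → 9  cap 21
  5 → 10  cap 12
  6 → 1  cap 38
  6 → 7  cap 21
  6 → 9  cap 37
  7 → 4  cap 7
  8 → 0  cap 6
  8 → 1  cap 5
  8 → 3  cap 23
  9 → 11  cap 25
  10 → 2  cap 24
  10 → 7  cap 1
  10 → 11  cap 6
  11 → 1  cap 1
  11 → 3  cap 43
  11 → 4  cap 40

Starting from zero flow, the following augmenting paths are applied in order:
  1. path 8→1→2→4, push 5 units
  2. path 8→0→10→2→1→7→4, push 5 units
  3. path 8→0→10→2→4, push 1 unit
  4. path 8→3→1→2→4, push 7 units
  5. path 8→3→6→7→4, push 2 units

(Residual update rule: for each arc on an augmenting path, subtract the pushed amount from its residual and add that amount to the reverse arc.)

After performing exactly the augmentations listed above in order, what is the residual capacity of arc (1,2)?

Residual capacity of (1,2): 26

after path 1 (8→1→2→4, push 5): res(1,2)=28
after path 2 (8→0→10→2→1→7→4, push 5): res(1,2)=33
after path 3 (8→0→10→2→4, push 1): res(1,2)=33
after path 4 (8→3→1→2→4, push 7): res(1,2)=26
after path 5 (8→3→6→7→4, push 2): res(1,2)=26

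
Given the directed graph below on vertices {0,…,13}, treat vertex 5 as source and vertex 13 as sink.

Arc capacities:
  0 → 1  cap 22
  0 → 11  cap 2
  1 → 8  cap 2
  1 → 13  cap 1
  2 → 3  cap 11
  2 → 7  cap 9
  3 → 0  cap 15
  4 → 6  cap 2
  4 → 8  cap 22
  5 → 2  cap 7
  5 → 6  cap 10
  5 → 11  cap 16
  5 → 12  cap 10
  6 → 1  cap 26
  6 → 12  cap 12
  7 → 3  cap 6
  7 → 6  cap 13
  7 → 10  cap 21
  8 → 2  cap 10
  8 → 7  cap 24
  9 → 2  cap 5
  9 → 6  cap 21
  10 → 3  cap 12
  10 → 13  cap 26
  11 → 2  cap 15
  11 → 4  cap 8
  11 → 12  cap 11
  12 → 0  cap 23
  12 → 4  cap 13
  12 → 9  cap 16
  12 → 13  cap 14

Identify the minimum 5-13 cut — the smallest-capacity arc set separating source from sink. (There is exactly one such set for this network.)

Min-cut arcs: {(1,13), (7,10), (12,13)} (total capacity 36)

augment #1: 5→12→13 push 10
augment #2: 5→6→1→13 push 1
augment #3: 5→6→12→13 push 4
augment #4: 5→2→7→10→13 push 7
augment #5: 5→11→2→7→10→13 push 2
augment #6: 5→6→1→8→7→10→13 push 2
augment #7: 5→11→4→8→7→10→13 push 8
augment #8: 5→6→12→4→8→7→10→13 push 2
max flow = 36; residual-reachable set from 5 gives S-side
cut edges (S→T): {(1,13), (7,10), (12,13)} total cap 36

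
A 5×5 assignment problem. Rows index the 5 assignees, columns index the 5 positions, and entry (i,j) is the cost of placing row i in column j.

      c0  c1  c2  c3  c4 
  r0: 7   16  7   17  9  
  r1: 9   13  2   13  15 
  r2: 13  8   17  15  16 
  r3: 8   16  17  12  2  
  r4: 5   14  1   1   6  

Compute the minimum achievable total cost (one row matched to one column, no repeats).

Minimum assignment cost: 20

optimal assignment: row0→col0 (cost 7), row1→col2 (cost 2), row2→col1 (cost 8), row3→col4 (cost 2), row4→col3 (cost 1)
total = 7 + 2 + 8 + 2 + 1 = 20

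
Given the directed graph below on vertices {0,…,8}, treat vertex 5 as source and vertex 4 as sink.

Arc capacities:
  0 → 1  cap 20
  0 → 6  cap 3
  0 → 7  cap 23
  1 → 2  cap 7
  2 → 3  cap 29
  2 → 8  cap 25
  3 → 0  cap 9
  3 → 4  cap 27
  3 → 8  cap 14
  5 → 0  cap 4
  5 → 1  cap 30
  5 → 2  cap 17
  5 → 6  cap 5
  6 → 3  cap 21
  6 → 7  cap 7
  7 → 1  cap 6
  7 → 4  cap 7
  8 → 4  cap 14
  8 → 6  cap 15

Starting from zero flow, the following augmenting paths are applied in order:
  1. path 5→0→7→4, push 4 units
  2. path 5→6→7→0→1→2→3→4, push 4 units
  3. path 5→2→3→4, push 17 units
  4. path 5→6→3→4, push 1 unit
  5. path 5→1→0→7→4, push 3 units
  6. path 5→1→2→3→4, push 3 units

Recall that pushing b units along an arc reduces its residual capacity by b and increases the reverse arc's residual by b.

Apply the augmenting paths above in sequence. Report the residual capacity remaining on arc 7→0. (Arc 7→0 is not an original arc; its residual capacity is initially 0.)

after path 1 (5→0→7→4, push 4): res(7,0)=4
after path 2 (5→6→7→0→1→2→3→4, push 4): res(7,0)=0
after path 3 (5→2→3→4, push 17): res(7,0)=0
after path 4 (5→6→3→4, push 1): res(7,0)=0
after path 5 (5→1→0→7→4, push 3): res(7,0)=3
after path 6 (5→1→2→3→4, push 3): res(7,0)=3

Residual capacity of (7,0): 3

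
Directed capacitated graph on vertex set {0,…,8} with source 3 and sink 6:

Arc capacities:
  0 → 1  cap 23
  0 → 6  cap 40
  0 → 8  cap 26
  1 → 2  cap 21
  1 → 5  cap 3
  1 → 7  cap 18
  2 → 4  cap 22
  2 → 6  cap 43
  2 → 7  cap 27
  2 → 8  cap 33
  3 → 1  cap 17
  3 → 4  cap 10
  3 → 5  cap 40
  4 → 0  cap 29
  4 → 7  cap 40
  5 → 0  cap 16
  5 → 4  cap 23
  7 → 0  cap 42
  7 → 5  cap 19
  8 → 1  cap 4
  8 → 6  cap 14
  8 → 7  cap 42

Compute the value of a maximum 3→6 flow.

augment #1: 3→1→2→6 bottleneck 17, total now 17
augment #2: 3→4→0→6 bottleneck 10, total now 27
augment #3: 3→5→0→6 bottleneck 16, total now 43
augment #4: 3→5→4→0→6 bottleneck 14, total now 57
augment #5: 3→5→4→0→8→6 bottleneck 5, total now 62
augment #6: 3→5→4→7→0→8→6 bottleneck 4, total now 66

Maximum flow value: 66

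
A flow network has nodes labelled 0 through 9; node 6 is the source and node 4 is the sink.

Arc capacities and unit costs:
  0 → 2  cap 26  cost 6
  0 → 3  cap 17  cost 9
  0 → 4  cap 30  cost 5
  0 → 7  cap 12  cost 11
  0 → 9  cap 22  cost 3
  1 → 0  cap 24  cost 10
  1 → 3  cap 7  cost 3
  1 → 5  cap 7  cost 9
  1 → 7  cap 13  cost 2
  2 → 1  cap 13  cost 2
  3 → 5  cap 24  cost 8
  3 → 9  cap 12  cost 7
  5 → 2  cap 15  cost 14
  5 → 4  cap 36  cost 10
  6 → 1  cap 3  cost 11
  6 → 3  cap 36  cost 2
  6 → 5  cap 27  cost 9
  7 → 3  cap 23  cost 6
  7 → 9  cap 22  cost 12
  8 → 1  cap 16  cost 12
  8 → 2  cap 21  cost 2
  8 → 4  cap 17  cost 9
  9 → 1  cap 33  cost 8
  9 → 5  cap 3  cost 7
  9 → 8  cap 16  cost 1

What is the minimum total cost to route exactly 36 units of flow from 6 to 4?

shortest-cost path #1: 6→5→4 push 27 @ unit cost 19 (adds 513)
shortest-cost path #2: 6→3→9→8→4 push 9 @ unit cost 19 (adds 171)
total cost = 684

Minimum cost for 36 units: 684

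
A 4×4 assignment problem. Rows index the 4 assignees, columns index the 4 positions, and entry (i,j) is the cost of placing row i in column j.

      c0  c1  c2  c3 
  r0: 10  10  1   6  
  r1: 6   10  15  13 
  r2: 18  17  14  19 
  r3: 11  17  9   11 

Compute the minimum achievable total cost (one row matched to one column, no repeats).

optimal assignment: row0→col2 (cost 1), row1→col0 (cost 6), row2→col1 (cost 17), row3→col3 (cost 11)
total = 1 + 6 + 17 + 11 = 35

Minimum assignment cost: 35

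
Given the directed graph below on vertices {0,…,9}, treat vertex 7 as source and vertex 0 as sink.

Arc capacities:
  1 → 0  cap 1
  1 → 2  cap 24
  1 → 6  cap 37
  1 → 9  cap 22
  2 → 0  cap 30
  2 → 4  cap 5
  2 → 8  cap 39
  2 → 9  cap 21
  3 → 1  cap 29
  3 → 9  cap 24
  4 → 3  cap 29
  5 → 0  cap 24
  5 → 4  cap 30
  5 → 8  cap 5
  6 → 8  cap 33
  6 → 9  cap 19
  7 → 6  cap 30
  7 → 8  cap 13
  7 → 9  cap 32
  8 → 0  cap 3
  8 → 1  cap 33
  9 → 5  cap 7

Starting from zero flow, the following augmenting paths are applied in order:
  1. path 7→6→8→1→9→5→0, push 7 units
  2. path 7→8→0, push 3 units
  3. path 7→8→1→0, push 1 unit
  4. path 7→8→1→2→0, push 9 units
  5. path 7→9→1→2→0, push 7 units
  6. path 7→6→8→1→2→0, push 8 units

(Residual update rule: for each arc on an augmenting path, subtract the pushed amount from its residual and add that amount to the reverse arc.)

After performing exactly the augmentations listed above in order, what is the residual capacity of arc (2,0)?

Residual capacity of (2,0): 6

after path 1 (7→6→8→1→9→5→0, push 7): res(2,0)=30
after path 2 (7→8→0, push 3): res(2,0)=30
after path 3 (7→8→1→0, push 1): res(2,0)=30
after path 4 (7→8→1→2→0, push 9): res(2,0)=21
after path 5 (7→9→1→2→0, push 7): res(2,0)=14
after path 6 (7→6→8→1→2→0, push 8): res(2,0)=6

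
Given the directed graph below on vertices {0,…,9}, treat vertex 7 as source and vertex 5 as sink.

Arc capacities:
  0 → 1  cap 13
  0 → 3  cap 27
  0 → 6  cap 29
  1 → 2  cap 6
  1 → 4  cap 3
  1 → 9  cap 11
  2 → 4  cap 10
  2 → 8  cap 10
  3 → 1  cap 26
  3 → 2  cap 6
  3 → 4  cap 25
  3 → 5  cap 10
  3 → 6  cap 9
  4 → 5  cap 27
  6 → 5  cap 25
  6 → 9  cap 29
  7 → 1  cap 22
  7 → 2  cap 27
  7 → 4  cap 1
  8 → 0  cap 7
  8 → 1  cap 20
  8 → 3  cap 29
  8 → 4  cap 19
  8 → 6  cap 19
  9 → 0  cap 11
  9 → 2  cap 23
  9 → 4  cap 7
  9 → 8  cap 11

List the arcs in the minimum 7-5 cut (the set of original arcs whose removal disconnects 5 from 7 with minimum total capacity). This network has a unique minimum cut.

augment #1: 7→4→5 push 1
augment #2: 7→1→4→5 push 3
augment #3: 7→2→4→5 push 10
augment #4: 7→1→9→4→5 push 7
augment #5: 7→2→8→3→5 push 10
augment #6: 7→1→9→0→6→5 push 4
max flow = 35; residual-reachable set from 7 gives S-side
cut edges (S→T): {(1,4), (1,9), (2,4), (2,8), (7,4)} total cap 35

Min-cut arcs: {(1,4), (1,9), (2,4), (2,8), (7,4)} (total capacity 35)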